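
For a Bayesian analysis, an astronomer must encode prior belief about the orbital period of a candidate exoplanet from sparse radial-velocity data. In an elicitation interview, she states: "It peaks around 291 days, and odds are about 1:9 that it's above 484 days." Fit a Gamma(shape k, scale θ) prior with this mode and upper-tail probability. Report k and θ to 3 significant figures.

Gamma(k,θ) with k>1 has mode (k−1)θ, so θ = 291/(k−1).
Need P(X < 484) = 0.9 with θ tied to k this way. Start at k = 2, θ = 291: P(X<484) ≈ 0.495.
Too low — raise k to concentrate. Iterating converges to k ≈ 8.3.
Then θ = 291/(8.3−1) ≈ 39.9.

k ≈ 8.3, θ ≈ 39.9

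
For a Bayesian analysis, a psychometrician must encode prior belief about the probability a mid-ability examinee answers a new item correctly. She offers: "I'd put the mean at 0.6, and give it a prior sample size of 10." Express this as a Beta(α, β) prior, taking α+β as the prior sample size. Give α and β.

Under the effective-sample-size interpretation, Beta(α, β) has prior mean α/(α+β) and prior sample size α+β.
So α+β = 10 and α/(α+β) = 0.6, giving α = 0.6·10 = 6 and β = 10 − 6 = 4.

α = 6, β = 4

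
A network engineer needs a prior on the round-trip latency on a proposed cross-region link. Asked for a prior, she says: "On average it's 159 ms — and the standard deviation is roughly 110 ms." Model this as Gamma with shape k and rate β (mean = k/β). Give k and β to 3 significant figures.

For Gamma(k, rate β): mean = k/β, variance = k/β², so CV = 1/√k.
CV = SD/mean = 110/159 = 0.6918, hence k = 1/CV² = 2.09.
Then β = k/mean = 2.09/159 = 0.0131.

k ≈ 2.09, β ≈ 0.0131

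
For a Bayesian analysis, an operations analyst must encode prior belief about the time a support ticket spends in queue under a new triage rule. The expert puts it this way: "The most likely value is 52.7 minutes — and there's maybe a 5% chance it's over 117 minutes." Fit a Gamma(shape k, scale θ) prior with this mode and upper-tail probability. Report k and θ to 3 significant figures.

k ≈ 5.32, θ ≈ 12.2

Gamma(k,θ) with k>1 has mode (k−1)θ, so θ = 52.7/(k−1).
Need P(X < 117) = 0.95 with θ tied to k this way. Start at k = 2, θ = 52.7: P(X<117) ≈ 0.650.
Too low — raise k to concentrate. Iterating converges to k ≈ 5.32.
Then θ = 52.7/(5.32−1) ≈ 12.2.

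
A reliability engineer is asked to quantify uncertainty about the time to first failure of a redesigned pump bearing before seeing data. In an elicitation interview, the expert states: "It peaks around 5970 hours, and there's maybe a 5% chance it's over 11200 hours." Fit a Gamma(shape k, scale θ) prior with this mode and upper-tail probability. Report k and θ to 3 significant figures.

k ≈ 8.03, θ ≈ 850

Gamma(k,θ) with k>1 has mode (k−1)θ, so θ = 5970/(k−1).
Need P(X < 11200) = 0.95 with θ tied to k this way. Start at k = 2, θ = 5970: P(X<11200) ≈ 0.559.
Too low — raise k to concentrate. Iterating converges to k ≈ 8.03.
Then θ = 5970/(8.03−1) ≈ 850.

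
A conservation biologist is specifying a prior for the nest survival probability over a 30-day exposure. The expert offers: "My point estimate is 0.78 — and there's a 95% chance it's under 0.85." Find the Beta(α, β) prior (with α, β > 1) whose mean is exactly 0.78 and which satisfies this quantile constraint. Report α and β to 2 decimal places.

With mean 0.78 fixed, write α = 0.78s, β = 0.22s where s = α+β.
Need P(θ < 0.85) = 0.95 under Beta(0.78s, 0.22s). Normal approximation: (q−m)/√(m(1−m)/s) ≈ z_{0.95} = 1.64, so s ≈ 0.78·0.22·(1.64)²/(0.85−0.78)² = 94.7.
At s = 94.7: P(θ<0.85) ≈ 0.960. Adjusting to match 0.95 gives s ≈ 83.91.
So α = 0.78·83.91 ≈ 65.45, β = 0.22·83.91 ≈ 18.46.

α ≈ 65.45, β ≈ 18.46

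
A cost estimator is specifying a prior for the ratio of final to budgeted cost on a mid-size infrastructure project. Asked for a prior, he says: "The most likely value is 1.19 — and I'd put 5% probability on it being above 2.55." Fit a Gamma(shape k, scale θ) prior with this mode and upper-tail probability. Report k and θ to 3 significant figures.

Gamma(k,θ) with k>1 has mode (k−1)θ, so θ = 1.19/(k−1).
Need P(X < 2.55) = 0.95 with θ tied to k this way. Start at k = 2, θ = 1.19: P(X<2.55) ≈ 0.631.
Too low — raise k to concentrate. Iterating converges to k ≈ 5.75.
Then θ = 1.19/(5.75−1) ≈ 0.251.

k ≈ 5.75, θ ≈ 0.251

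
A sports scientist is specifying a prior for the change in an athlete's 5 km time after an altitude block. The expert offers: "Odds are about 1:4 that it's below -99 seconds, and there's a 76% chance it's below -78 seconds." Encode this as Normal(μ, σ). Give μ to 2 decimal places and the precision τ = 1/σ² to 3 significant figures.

μ = -87.58, τ = 0.00543

For Normal(μ,σ), the p-quantile is μ + z_p·σ. Here z_{0.2} = -0.8416, z_{0.76} = 0.7063.
So -99 = μ − 0.8416σ and -78 = μ + 0.7063σ.
Subtracting: σ = (-78 − -99)/(0.7063 − (-0.8416)) = 13.57.
Then μ = -99 − (-0.8416)·13.57 = -87.58.
Precision τ = 1/σ² = 1/13.57² = 0.00543.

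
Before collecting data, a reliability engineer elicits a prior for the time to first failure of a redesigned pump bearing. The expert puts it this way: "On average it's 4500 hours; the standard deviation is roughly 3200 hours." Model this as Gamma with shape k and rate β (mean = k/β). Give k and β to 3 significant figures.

k ≈ 1.98, β ≈ 0.000439

For Gamma(k, rate β): mean = k/β, variance = k/β², so CV = 1/√k.
CV = SD/mean = 3200/4500 = 0.7111, hence k = 1/CV² = 1.98.
Then β = k/mean = 1.98/4500 = 0.000439.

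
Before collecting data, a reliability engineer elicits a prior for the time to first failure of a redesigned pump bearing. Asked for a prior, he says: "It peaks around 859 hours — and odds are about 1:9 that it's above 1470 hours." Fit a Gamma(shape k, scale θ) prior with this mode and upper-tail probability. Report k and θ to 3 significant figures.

Gamma(k,θ) with k>1 has mode (k−1)θ, so θ = 859/(k−1).
Need P(X < 1470) = 0.9 with θ tied to k this way. Start at k = 2, θ = 859: P(X<1470) ≈ 0.510.
Too low — raise k to concentrate. Iterating converges to k ≈ 7.56.
Then θ = 859/(7.56−1) ≈ 131.

k ≈ 7.56, θ ≈ 131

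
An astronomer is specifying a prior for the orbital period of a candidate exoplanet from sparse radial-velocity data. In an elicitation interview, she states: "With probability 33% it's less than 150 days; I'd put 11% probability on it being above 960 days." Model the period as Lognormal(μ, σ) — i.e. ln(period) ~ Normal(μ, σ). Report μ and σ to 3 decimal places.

If T ~ Lognormal(μ,σ) then ln T ~ Normal(μ,σ), so the p-quantile of ln T is μ + z_p·σ.
ln(150) = 5.011 and ln(960) = 6.867; z_{0.33} = -0.4399, z_{0.89} = 1.227.
σ = (6.867 − 5.011)/(1.227 − (-0.4399)) = 1.114.
μ = 5.011 − (-0.4399)·1.114 = 5.501.

μ ≈ 5.501, σ ≈ 1.114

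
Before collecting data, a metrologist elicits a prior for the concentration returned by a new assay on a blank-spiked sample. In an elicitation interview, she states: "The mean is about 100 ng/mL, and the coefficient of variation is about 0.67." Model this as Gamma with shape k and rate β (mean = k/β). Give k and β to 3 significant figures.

For Gamma(k, rate β): mean = k/β, variance = k/β², so CV = 1/√k.
CV = 0.67, hence k = 1/CV² = 2.23.
Then β = k/mean = 2.23/100 = 0.0223.

k ≈ 2.23, β ≈ 0.0223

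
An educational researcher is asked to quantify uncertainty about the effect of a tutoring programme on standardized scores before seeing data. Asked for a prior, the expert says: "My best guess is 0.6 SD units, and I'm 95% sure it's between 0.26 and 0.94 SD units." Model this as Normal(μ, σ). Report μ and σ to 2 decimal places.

A symmetric 95% interval runs μ ± z·σ with z = 1.96.
Half-width = 0.34, so σ = 0.34/1.96 = 0.17.
μ is the stated best guess, 0.60.

μ = 0.60, σ = 0.17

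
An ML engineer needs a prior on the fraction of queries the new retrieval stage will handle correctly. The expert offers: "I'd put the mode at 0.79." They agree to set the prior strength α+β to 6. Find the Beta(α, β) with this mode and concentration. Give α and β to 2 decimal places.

α = 4.16, β = 1.84

For α,β > 1 the Beta mode is (α−1)/(α+β−2). With α+β = 6, the mode is (α−1)/4.
Set (α−1)/4 = 0.79 → α = 1 + 0.79·4 = 4.16.
β = 6 − α = 1.84.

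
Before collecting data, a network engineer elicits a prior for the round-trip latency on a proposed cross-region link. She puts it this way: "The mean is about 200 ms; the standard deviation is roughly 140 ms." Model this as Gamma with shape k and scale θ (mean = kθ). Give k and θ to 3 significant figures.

For Gamma(k, scale θ): mean = kθ, variance = kθ², so CV = 1/√k.
CV = SD/mean = 140/200 = 0.7, hence k = 1/CV² = 2.04.
Then θ = mean/k = 200/2.04 = 98.

k ≈ 2.04, θ ≈ 98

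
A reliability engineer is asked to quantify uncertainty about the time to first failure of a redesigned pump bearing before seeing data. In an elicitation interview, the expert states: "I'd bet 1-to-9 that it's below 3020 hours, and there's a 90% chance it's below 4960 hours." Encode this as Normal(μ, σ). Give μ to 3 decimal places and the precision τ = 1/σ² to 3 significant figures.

The p-quantile of Normal(μ,σ) is μ + z_p·σ, with z_{0.1} = -1.282 and z_{0.9} = 1.282.
Eliminate σ: μ = (z₂·x₁ − z₁·x₂)/(z₂ − z₁) = (1.282·3020 − (-1.282)·4960)/2.563 = 3990.000.
Then σ = (x₂ − x₁)/(z₂ − z₁) = (4960 − 3020)/2.563 = 756.895.
Precision τ = 1/σ² = 1/756.9² = 1.75e-06.

μ = 3990.000, τ = 1.75e-06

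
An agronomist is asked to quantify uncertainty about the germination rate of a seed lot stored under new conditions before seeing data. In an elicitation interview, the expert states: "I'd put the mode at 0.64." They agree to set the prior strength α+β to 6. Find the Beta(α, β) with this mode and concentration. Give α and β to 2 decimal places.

For α,β > 1 the Beta mode is (α−1)/(α+β−2). With α+β = 6, the mode is (α−1)/4.
Set (α−1)/4 = 0.64 → α = 1 + 0.64·4 = 3.56.
β = 6 − α = 2.44.

α = 3.56, β = 2.44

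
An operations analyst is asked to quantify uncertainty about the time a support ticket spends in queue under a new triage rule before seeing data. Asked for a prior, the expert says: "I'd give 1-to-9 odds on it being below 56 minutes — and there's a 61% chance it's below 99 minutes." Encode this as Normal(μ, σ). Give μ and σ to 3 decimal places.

The p-quantile of Normal(μ,σ) is μ + z_p·σ, with z_{0.1} = -1.282 and z_{0.61} = 0.2793.
Eliminate σ: μ = (z₂·x₁ − z₁·x₂)/(z₂ − z₁) = (0.2793·56 − (-1.282)·99)/1.561 = 91.305.
Then σ = (x₂ − x₁)/(z₂ − z₁) = (99 − 56)/1.561 = 27.549.

μ = 91.305, σ = 27.549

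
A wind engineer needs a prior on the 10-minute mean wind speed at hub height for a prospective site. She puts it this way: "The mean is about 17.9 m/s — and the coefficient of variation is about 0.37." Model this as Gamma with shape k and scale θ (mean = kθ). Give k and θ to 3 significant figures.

For Gamma(k, scale θ): mean = kθ, variance = kθ², so CV = 1/√k.
CV = 0.37, hence k = 1/CV² = 7.3.
Then θ = mean/k = 17.9/7.3 = 2.45.

k ≈ 7.3, θ ≈ 2.45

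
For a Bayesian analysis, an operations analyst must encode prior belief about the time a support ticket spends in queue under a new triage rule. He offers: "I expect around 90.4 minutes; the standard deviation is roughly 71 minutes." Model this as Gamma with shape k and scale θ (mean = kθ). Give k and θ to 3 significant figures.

k ≈ 1.62, θ ≈ 55.8

For Gamma(k, scale θ): mean = kθ, variance = kθ², so CV = 1/√k.
CV = SD/mean = 71/90.4 = 0.7854, hence k = 1/CV² = 1.62.
Then θ = mean/k = 90.4/1.62 = 55.8.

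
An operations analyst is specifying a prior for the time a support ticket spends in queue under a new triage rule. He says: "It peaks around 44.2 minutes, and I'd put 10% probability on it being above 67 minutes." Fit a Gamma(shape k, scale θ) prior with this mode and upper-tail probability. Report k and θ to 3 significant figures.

Gamma(k,θ) with k>1 has mode (k−1)θ, so θ = 44.2/(k−1).
Need P(X < 67) = 0.9 with θ tied to k this way. Start at k = 2, θ = 44.2: P(X<67) ≈ 0.447.
Too low — raise k to concentrate. Iterating converges to k ≈ 11.8.
Then θ = 44.2/(11.8−1) ≈ 4.1.

k ≈ 11.8, θ ≈ 4.1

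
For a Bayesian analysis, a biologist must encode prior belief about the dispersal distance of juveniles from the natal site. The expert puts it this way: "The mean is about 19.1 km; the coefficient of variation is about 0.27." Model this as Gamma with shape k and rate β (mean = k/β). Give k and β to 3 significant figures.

k ≈ 13.7, β ≈ 0.718

For Gamma(k, rate β): mean = k/β, variance = k/β², so CV = 1/√k.
CV = 0.27, hence k = 1/CV² = 13.7.
Then β = k/mean = 13.7/19.1 = 0.718.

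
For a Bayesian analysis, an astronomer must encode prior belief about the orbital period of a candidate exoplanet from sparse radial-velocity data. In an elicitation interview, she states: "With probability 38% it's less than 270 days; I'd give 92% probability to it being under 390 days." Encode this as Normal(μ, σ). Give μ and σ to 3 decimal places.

The p-quantile of Normal(μ,σ) is μ + z_p·σ, with z_{0.38} = -0.3055 and z_{0.92} = 1.405.
Eliminate σ: μ = (z₂·x₁ − z₁·x₂)/(z₂ − z₁) = (1.405·270 − (-0.3055)·390)/1.711 = 291.430.
Then σ = (x₂ − x₁)/(z₂ − z₁) = (390 − 270)/1.711 = 70.153.

μ = 291.430, σ = 70.153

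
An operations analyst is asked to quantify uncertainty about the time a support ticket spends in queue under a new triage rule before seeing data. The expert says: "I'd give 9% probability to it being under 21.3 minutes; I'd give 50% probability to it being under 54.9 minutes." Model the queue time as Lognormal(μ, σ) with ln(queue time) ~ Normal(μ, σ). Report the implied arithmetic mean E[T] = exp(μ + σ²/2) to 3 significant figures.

E[T] ≈ 70.4 minutes

If T ~ Lognormal(μ,σ) then ln T ~ Normal(μ,σ), so the p-quantile of ln T is μ + z_p·σ.
ln(21.3) = 3.059 and ln(54.9) = 4.006; z_{0.09} = -1.341, z_{0.5} = 0.
σ = (4.006 − 3.059)/(0 − (-1.341)) = 0.706.
μ = 3.059 − (-1.341)·0.706 = 4.006.
E[T] = exp(μ + σ²/2) = exp(4.006 + 0.2493) = 70.4 minutes.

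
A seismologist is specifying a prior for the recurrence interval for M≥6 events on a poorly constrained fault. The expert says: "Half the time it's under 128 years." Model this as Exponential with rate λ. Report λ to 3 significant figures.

λ ≈ 0.00542

Exponential median = ln 2 / λ, so λ = ln 2 / 128.0 = 0.00542.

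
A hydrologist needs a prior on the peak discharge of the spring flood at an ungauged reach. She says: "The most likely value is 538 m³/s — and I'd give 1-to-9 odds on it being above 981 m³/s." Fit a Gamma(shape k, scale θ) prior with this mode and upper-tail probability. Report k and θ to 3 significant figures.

k ≈ 6.28, θ ≈ 102

Gamma(k,θ) with k>1 has mode (k−1)θ, so θ = 538/(k−1).
Need P(X < 981) = 0.9 with θ tied to k this way. Start at k = 2, θ = 538: P(X<981) ≈ 0.544.
Too low — raise k to concentrate. Iterating converges to k ≈ 6.28.
Then θ = 538/(6.28−1) ≈ 102.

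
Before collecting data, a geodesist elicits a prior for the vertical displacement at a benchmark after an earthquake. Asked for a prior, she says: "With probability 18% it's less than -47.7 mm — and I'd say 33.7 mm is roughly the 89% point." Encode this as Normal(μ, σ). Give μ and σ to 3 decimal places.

The p-quantile of Normal(μ,σ) is μ + z_p·σ, with z_{0.18} = -0.9154 and z_{0.89} = 1.227.
Eliminate σ: μ = (z₂·x₁ − z₁·x₂)/(z₂ − z₁) = (1.227·-47.7 − (-0.9154)·33.7)/2.142 = -12.913.
Then σ = (x₂ − x₁)/(z₂ − z₁) = (33.7 − -47.7)/2.142 = 38.004.

μ = -12.913, σ = 38.004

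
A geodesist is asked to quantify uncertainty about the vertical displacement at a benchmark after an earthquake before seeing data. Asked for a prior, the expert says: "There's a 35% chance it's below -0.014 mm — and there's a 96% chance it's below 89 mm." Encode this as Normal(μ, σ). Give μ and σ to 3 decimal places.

The p-quantile of Normal(μ,σ) is μ + z_p·σ, with z_{0.35} = -0.3853 and z_{0.96} = 1.751.
Eliminate σ: μ = (z₂·x₁ − z₁·x₂)/(z₂ − z₁) = (1.751·-0.014 − (-0.3853)·89)/2.136 = 16.043.
Then σ = (x₂ − x₁)/(z₂ − z₁) = (89 − -0.014)/2.136 = 41.673.

μ = 16.043, σ = 41.673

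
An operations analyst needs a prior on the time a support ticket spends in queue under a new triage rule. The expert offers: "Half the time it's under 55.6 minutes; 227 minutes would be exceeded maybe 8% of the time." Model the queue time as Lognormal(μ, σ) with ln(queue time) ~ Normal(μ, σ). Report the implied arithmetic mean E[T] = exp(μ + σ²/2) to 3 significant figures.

If T ~ Lognormal(μ,σ) then ln T ~ Normal(μ,σ), so the p-quantile of ln T is μ + z_p·σ.
ln(55.6) = 4.018 and ln(227) = 5.425; z_{0.5} = 0, z_{0.92} = 1.405.
σ = (5.425 − 4.018)/(1.405 − (0)) = 1.001.
μ = 4.018 − (0)·1.001 = 4.018.
E[T] = exp(μ + σ²/2) = exp(4.018 + 0.5012) = 91.8 minutes.

E[T] ≈ 91.8 minutes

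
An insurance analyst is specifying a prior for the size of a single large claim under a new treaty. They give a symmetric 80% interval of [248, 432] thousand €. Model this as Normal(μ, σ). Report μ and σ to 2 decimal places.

A symmetric 80% interval runs μ ± z·σ with z = 1.282.
Half-width = 92, so σ = 92/1.282 = 71.79.
μ is the interval midpoint, 340.00.

μ = 340.00, σ = 71.79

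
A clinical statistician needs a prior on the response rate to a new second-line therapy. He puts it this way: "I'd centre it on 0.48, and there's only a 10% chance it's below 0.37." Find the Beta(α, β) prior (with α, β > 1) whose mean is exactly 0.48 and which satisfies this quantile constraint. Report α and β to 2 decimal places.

α ≈ 16.02, β ≈ 17.36

With mean 0.48 fixed, write α = 0.48s, β = 0.52s where s = α+β.
Need P(θ < 0.37) = 0.1 under Beta(0.48s, 0.52s). Normal approximation: (q−m)/√(m(1−m)/s) ≈ z_{0.1} = -1.28, so s ≈ 0.48·0.52·(-1.28)²/(0.37−0.48)² = 33.9.
At s = 33.9: P(θ<0.37) ≈ 0.098. Adjusting to match 0.1 gives s ≈ 33.38.
So α = 0.48·33.38 ≈ 16.02, β = 0.52·33.38 ≈ 17.36.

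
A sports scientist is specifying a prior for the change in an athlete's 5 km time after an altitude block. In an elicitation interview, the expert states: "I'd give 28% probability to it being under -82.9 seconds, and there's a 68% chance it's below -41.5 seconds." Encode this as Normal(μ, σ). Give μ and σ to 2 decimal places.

For Normal(μ,σ), the p-quantile is μ + z_p·σ. Here z_{0.28} = -0.5828, z_{0.68} = 0.4677.
So -82.9 = μ − 0.5828σ and -41.5 = μ + 0.4677σ.
Subtracting: σ = (-41.5 − -82.9)/(0.4677 − (-0.5828)) = 39.41.
Then μ = -82.9 − (-0.5828)·39.41 = -59.93.

μ = -59.93, σ = 39.41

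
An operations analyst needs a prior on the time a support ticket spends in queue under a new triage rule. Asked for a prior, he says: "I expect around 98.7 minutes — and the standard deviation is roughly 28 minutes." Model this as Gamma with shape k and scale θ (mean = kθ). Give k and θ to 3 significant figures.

k ≈ 12.4, θ ≈ 7.94

For Gamma(k, scale θ): mean = kθ, variance = kθ², so CV = 1/√k.
CV = SD/mean = 28/98.7 = 0.2837, hence k = 1/CV² = 12.4.
Then θ = mean/k = 98.7/12.4 = 7.94.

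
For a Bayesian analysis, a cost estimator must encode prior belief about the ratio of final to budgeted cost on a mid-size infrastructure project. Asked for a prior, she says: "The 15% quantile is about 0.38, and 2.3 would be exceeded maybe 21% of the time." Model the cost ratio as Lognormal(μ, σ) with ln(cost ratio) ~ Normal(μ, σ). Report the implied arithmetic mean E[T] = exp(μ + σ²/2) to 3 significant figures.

If T ~ Lognormal(μ,σ) then ln T ~ Normal(μ,σ), so the p-quantile of ln T is μ + z_p·σ.
ln(0.38) = -0.9676 and ln(2.3) = 0.8329; z_{0.15} = -1.036, z_{0.79} = 0.8064.
σ = (0.8329 − -0.9676)/(0.8064 − (-1.036)) = 0.977.
μ = -0.9676 − (-1.036)·0.977 = 0.045.
E[T] = exp(μ + σ²/2) = exp(0.045 + 0.4773) = 1.69.

E[T] ≈ 1.69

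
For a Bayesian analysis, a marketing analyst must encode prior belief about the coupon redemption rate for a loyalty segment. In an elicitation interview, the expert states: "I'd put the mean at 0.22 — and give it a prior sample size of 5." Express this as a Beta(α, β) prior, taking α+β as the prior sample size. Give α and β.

α = 1.1, β = 3.9

Under the effective-sample-size interpretation, Beta(α, β) has prior mean α/(α+β) and prior sample size α+β.
So α+β = 5 and α/(α+β) = 0.22, giving α = 0.22·5 = 1.1 and β = 5 − 1.1 = 3.9.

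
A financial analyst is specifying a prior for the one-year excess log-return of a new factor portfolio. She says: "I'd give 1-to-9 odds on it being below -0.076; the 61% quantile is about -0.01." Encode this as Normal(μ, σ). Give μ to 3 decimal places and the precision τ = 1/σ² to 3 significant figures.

The p-quantile of Normal(μ,σ) is μ + z_p·σ, with z_{0.1} = -1.282 and z_{0.61} = 0.2793.
Eliminate σ: μ = (z₂·x₁ − z₁·x₂)/(z₂ − z₁) = (0.2793·-0.076 − (-1.282)·-0.01)/1.561 = -0.022.
Then σ = (x₂ − x₁)/(z₂ − z₁) = (-0.01 − -0.076)/1.561 = 0.042.
Precision τ = 1/σ² = 1/0.04228² = 559.

μ = -0.022, τ = 559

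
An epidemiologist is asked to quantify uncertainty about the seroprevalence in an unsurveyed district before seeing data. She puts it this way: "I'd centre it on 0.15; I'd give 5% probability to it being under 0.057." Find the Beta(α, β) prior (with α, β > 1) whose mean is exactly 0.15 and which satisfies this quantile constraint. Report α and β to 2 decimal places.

α ≈ 4.22, β ≈ 23.93

With mean 0.15 fixed, write α = 0.15s, β = 0.85s where s = α+β.
Need P(θ < 0.057) = 0.05 under Beta(0.15s, 0.85s). Normal approximation: (q−m)/√(m(1−m)/s) ≈ z_{0.05} = -1.64, so s ≈ 0.15·0.85·(-1.64)²/(0.057−0.15)² = 39.9.
At s = 39.9: P(θ<0.057) ≈ 0.022. Adjusting to match 0.05 gives s ≈ 28.15.
So α = 0.15·28.15 ≈ 4.22, β = 0.85·28.15 ≈ 23.93.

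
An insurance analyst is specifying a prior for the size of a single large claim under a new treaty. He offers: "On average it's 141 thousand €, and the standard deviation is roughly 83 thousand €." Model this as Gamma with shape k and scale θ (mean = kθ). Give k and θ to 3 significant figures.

For Gamma(k, scale θ): mean = kθ, variance = kθ², so CV = 1/√k.
CV = SD/mean = 83/141 = 0.5887, hence k = 1/CV² = 2.89.
Then θ = mean/k = 141/2.89 = 48.9.

k ≈ 2.89, θ ≈ 48.9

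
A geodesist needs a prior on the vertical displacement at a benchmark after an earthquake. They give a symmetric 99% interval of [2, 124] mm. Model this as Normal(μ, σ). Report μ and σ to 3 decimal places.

A symmetric 99% interval runs μ ± z·σ with z = 2.576.
Half-width = 61, so σ = 61/2.576 = 23.682.
μ is the interval midpoint, 63.000.

μ = 63.000, σ = 23.682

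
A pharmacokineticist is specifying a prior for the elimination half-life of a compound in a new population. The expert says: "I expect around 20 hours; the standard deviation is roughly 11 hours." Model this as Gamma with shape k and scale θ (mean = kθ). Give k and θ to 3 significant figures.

k ≈ 3.31, θ ≈ 6.05

For Gamma(k, scale θ): mean = kθ, variance = kθ², so CV = 1/√k.
CV = SD/mean = 11/20 = 0.55, hence k = 1/CV² = 3.31.
Then θ = mean/k = 20/3.31 = 6.05.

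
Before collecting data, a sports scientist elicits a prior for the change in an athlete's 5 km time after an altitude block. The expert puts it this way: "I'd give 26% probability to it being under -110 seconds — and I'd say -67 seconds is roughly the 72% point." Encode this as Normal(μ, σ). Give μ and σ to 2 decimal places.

μ = -87.44, σ = 35.07

For Normal(μ,σ), the p-quantile is μ + z_p·σ. Here z_{0.26} = -0.6433, z_{0.72} = 0.5828.
So -110 = μ − 0.6433σ and -67 = μ + 0.5828σ.
Subtracting: σ = (-67 − -110)/(0.5828 − (-0.6433)) = 35.07.
Then μ = -110 − (-0.6433)·35.07 = -87.44.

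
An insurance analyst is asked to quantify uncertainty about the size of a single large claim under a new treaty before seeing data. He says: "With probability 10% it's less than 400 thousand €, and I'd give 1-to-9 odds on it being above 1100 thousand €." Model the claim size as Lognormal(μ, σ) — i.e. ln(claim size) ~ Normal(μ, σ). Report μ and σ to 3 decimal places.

μ ≈ 6.497, σ ≈ 0.395

If T ~ Lognormal(μ,σ) then ln T ~ Normal(μ,σ), so the p-quantile of ln T is μ + z_p·σ.
ln(400) = 5.991 and ln(1100) = 7.003; z_{0.1} = -1.282, z_{0.9} = 1.282.
σ = (7.003 − 5.991)/(1.282 − (-1.282)) = 0.395.
μ = 5.991 − (-1.282)·0.395 = 6.497.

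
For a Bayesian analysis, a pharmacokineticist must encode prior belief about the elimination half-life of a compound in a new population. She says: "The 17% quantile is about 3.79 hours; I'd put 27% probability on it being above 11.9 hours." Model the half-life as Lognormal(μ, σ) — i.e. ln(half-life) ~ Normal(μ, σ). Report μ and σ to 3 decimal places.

μ ≈ 2.029, σ ≈ 0.730

If T ~ Lognormal(μ,σ) then ln T ~ Normal(μ,σ), so the p-quantile of ln T is μ + z_p·σ.
ln(3.79) = 1.332 and ln(11.9) = 2.477; z_{0.17} = -0.9542, z_{0.73} = 0.6128.
σ = (2.477 − 1.332)/(0.6128 − (-0.9542)) = 0.730.
μ = 1.332 − (-0.9542)·0.730 = 2.029.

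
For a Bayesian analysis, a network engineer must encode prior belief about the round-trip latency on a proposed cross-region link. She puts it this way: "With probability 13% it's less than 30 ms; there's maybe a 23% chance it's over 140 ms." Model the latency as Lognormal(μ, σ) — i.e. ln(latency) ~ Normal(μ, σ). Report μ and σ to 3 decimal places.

If T ~ Lognormal(μ,σ) then ln T ~ Normal(μ,σ), so the p-quantile of ln T is μ + z_p·σ.
ln(30) = 3.401 and ln(140) = 4.942; z_{0.13} = -1.126, z_{0.77} = 0.7388.
σ = (4.942 − 3.401)/(0.7388 − (-1.126)) = 0.826.
μ = 3.401 − (-1.126)·0.826 = 4.331.

μ ≈ 4.331, σ ≈ 0.826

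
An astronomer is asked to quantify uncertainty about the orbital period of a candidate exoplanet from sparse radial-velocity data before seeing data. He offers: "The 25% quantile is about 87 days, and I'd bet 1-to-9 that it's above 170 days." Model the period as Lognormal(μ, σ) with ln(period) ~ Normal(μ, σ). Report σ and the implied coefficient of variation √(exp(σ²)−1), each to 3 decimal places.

If T ~ Lognormal(μ,σ) then ln T ~ Normal(μ,σ), so the p-quantile of ln T is μ + z_p·σ.
ln(87) = 4.466 and ln(170) = 5.136; z_{0.25} = -0.6745, z_{0.9} = 1.282.
σ = (5.136 − 4.466)/(1.282 − (-0.6745)) = 0.342.
μ = 4.466 − (-0.6745)·0.342 = 4.697.
CV = √(exp(σ²)−1) = √(exp(0.1173)−1) = 0.353.

σ ≈ 0.342, CV ≈ 0.353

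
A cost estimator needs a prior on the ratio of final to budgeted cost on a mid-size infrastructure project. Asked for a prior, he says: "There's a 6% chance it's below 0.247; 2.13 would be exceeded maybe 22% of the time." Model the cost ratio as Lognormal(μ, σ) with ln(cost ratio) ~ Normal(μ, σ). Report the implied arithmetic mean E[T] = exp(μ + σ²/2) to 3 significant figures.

E[T] ≈ 1.6

If T ~ Lognormal(μ,σ) then ln T ~ Normal(μ,σ), so the p-quantile of ln T is μ + z_p·σ.
ln(0.247) = -1.398 and ln(2.13) = 0.7561; z_{0.06} = -1.555, z_{0.78} = 0.7722.
σ = (0.7561 − -1.398)/(0.7722 − (-1.555)) = 0.926.
μ = -1.398 − (-1.555)·0.926 = 0.041.
E[T] = exp(μ + σ²/2) = exp(0.041 + 0.4286) = 1.6.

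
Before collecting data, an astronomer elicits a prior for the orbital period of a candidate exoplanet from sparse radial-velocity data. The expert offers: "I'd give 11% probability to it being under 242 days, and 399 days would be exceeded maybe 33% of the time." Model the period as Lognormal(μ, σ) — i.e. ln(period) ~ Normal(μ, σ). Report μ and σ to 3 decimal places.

μ ≈ 5.857, σ ≈ 0.300

If T ~ Lognormal(μ,σ) then ln T ~ Normal(μ,σ), so the p-quantile of ln T is μ + z_p·σ.
ln(242) = 5.489 and ln(399) = 5.989; z_{0.11} = -1.227, z_{0.67} = 0.4399.
σ = (5.989 − 5.489)/(0.4399 − (-1.227)) = 0.300.
μ = 5.489 − (-1.227)·0.300 = 5.857.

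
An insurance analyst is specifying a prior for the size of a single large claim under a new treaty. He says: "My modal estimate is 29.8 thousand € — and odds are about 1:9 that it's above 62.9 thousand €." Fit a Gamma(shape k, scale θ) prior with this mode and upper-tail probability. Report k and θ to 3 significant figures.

Gamma(k,θ) with k>1 has mode (k−1)θ, so θ = 29.8/(k−1).
Need P(X < 62.9) = 0.9 with θ tied to k this way. Start at k = 2, θ = 29.8: P(X<62.9) ≈ 0.623.
Too low — raise k to concentrate. Iterating converges to k ≈ 4.44.
Then θ = 29.8/(4.44−1) ≈ 8.66.

k ≈ 4.44, θ ≈ 8.66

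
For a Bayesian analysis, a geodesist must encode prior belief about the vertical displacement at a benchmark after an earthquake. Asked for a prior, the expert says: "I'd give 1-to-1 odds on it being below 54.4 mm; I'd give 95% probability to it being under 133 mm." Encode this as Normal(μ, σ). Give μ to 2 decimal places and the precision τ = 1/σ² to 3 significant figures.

μ = 54.40, τ = 0.000438

For Normal(μ,σ), the p-quantile is μ + z_p·σ. Here z_{0.5} = 0, z_{0.95} = 1.645.
So 54.4 = μ + 0σ and 133 = μ + 1.645σ.
Subtracting: σ = (133 − 54.4)/(1.645 − (0)) = 47.79.
Then μ = 54.4 − (0)·47.79 = 54.40.
Precision τ = 1/σ² = 1/47.79² = 0.000438.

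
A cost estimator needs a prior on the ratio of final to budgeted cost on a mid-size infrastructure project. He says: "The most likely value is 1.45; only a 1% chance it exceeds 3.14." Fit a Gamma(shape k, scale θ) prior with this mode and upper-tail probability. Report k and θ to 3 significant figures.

Gamma(k,θ) with k>1 has mode (k−1)θ, so θ = 1.45/(k−1).
Need P(X < 3.14) = 0.99 with θ tied to k this way. Start at k = 2, θ = 1.45: P(X<3.14) ≈ 0.637.
Too low — raise k to concentrate. Iterating converges to k ≈ 9.1.
Then θ = 1.45/(9.1−1) ≈ 0.179.

k ≈ 9.1, θ ≈ 0.179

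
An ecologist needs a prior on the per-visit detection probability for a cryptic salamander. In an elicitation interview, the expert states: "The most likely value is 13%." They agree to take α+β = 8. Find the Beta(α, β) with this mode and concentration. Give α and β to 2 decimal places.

α = 1.78, β = 6.22

For α,β > 1 the Beta mode is (α−1)/(α+β−2). With α+β = 8, the mode is (α−1)/6.
Set (α−1)/6 = 0.13 → α = 1 + 0.13·6 = 1.78.
β = 8 − α = 6.22.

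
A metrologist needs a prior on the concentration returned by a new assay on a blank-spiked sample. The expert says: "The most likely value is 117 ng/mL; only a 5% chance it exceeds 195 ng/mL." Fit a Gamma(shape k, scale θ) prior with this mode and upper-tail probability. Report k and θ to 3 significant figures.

k ≈ 11.7, θ ≈ 10.9

Gamma(k,θ) with k>1 has mode (k−1)θ, so θ = 117/(k−1).
Need P(X < 195) = 0.95 with θ tied to k this way. Start at k = 2, θ = 117: P(X<195) ≈ 0.496.
Too low — raise k to concentrate. Iterating converges to k ≈ 11.7.
Then θ = 117/(11.7−1) ≈ 10.9.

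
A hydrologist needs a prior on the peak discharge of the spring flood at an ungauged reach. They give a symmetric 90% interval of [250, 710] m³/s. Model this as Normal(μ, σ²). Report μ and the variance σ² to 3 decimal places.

A symmetric 90% interval runs μ ± z·σ with z = 1.645.
Half-width = 230, so σ = 230/1.645 = 139.8301 and σ² = 19552.449.
μ is the interval midpoint, 480.000.

μ = 480.000, σ² = 19552.449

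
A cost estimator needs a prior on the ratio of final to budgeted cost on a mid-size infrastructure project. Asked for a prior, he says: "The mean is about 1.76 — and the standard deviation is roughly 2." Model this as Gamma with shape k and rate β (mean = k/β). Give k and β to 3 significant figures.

k ≈ 0.774, β ≈ 0.44

For Gamma(k, rate β): mean = k/β, variance = k/β², so CV = 1/√k.
CV = SD/mean = 2/1.76 = 1.136, hence k = 1/CV² = 0.774.
Then β = k/mean = 0.774/1.76 = 0.44.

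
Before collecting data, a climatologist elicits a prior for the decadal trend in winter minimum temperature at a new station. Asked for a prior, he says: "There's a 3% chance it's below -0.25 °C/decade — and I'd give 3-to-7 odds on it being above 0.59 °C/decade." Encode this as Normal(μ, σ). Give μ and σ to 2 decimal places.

The p-quantile of Normal(μ,σ) is μ + z_p·σ, with z_{0.03} = -1.881 and z_{0.7} = 0.5244.
Eliminate σ: μ = (z₂·x₁ − z₁·x₂)/(z₂ − z₁) = (0.5244·-0.25 − (-1.881)·0.59)/2.405 = 0.41.
Then σ = (x₂ − x₁)/(z₂ − z₁) = (0.59 − -0.25)/2.405 = 0.35.

μ = 0.41, σ = 0.35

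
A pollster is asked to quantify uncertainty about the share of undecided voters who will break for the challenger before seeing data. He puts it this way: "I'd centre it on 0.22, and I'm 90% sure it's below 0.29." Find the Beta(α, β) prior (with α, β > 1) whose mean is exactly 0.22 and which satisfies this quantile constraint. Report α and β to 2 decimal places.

With mean 0.22 fixed, write α = 0.22s, β = 0.78s where s = α+β.
Need P(θ < 0.29) = 0.9 under Beta(0.22s, 0.78s). Normal approximation: (q−m)/√(m(1−m)/s) ≈ z_{0.9} = 1.28, so s ≈ 0.22·0.78·(1.28)²/(0.29−0.22)² = 57.5.
At s = 57.5: P(θ<0.29) ≈ 0.895. Adjusting to match 0.9 gives s ≈ 60.14.
So α = 0.22·60.14 ≈ 13.23, β = 0.78·60.14 ≈ 46.91.

α ≈ 13.23, β ≈ 46.91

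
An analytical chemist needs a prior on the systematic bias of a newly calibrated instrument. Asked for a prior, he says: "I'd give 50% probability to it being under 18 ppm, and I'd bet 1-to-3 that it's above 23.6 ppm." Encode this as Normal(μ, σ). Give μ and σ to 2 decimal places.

For Normal(μ,σ), the p-quantile is μ + z_p·σ. Here z_{0.5} = 0, z_{0.75} = 0.6745.
So 18 = μ + 0σ and 23.6 = μ + 0.6745σ.
Subtracting: σ = (23.6 − 18)/(0.6745 − (0)) = 8.30.
Then μ = 18 − (0)·8.30 = 18.00.

μ = 18.00, σ = 8.30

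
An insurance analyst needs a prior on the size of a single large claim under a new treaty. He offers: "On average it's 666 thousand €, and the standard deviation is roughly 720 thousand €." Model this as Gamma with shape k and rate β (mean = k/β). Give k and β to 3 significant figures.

k ≈ 0.856, β ≈ 0.00128

For Gamma(k, rate β): mean = k/β, variance = k/β², so CV = 1/√k.
CV = SD/mean = 720/666 = 1.081, hence k = 1/CV² = 0.856.
Then β = k/mean = 0.856/666 = 0.00128.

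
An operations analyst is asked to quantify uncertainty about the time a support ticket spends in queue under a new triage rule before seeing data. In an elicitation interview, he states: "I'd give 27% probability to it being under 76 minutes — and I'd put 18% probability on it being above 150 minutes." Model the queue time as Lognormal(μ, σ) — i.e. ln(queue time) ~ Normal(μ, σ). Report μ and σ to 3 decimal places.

μ ≈ 4.603, σ ≈ 0.445

If T ~ Lognormal(μ,σ) then ln T ~ Normal(μ,σ), so the p-quantile of ln T is μ + z_p·σ.
ln(76) = 4.331 and ln(150) = 5.011; z_{0.27} = -0.6128, z_{0.82} = 0.9154.
σ = (5.011 − 4.331)/(0.9154 − (-0.6128)) = 0.445.
μ = 4.331 − (-0.6128)·0.445 = 4.603.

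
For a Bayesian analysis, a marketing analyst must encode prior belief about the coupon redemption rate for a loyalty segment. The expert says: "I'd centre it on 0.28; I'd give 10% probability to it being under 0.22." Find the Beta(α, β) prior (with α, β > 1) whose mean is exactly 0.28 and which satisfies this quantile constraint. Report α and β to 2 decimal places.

α ≈ 24.67, β ≈ 63.44

With mean 0.28 fixed, write α = 0.28s, β = 0.72s where s = α+β.
Need P(θ < 0.22) = 0.1 under Beta(0.28s, 0.72s). Normal approximation: (q−m)/√(m(1−m)/s) ≈ z_{0.1} = -1.28, so s ≈ 0.28·0.72·(-1.28)²/(0.22−0.28)² = 92.0.
At s = 92.0: P(θ<0.22) ≈ 0.095. Adjusting to match 0.1 gives s ≈ 88.12.
So α = 0.28·88.12 ≈ 24.67, β = 0.72·88.12 ≈ 63.44.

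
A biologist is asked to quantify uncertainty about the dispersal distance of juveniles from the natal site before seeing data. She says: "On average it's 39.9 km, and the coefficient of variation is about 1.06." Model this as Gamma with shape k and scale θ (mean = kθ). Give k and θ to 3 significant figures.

For Gamma(k, scale θ): mean = kθ, variance = kθ², so CV = 1/√k.
CV = 1.06, hence k = 1/CV² = 0.89.
Then θ = mean/k = 39.9/0.89 = 44.8.

k ≈ 0.89, θ ≈ 44.8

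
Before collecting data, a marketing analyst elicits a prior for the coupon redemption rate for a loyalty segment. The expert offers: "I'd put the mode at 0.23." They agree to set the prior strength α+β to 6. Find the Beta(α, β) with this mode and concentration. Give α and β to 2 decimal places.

α = 1.92, β = 4.08

For α,β > 1 the Beta mode is (α−1)/(α+β−2). With α+β = 6, the mode is (α−1)/4.
Set (α−1)/4 = 0.23 → α = 1 + 0.23·4 = 1.92.
β = 6 − α = 4.08.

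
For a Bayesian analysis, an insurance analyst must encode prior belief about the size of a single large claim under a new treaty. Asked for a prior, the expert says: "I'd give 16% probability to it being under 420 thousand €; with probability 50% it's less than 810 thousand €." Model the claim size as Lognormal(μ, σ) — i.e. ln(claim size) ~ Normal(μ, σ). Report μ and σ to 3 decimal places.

If T ~ Lognormal(μ,σ) then ln T ~ Normal(μ,σ), so the p-quantile of ln T is μ + z_p·σ.
ln(420) = 6.04 and ln(810) = 6.697; z_{0.16} = -0.9945, z_{0.5} = 0.
σ = (6.697 − 6.04)/(0 − (-0.9945)) = 0.660.
μ = 6.04 − (-0.9945)·0.660 = 6.697.

μ ≈ 6.697, σ ≈ 0.660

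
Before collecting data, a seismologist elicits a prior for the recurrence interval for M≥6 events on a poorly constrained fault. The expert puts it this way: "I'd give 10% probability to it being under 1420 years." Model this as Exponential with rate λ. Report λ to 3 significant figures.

λ ≈ 7.42e-05

P(T < 1420.0) = 1 − e^(−λ·1420.0) = 0.1, so λ = −ln(1−0.1)/1420.0 = −ln(0.9)/1420.0 = 7.42e-05.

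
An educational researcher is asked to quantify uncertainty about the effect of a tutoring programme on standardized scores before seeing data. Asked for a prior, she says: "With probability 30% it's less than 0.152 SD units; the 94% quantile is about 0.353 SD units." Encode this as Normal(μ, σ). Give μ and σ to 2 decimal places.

The p-quantile of Normal(μ,σ) is μ + z_p·σ, with z_{0.3} = -0.5244 and z_{0.94} = 1.555.
Eliminate σ: μ = (z₂·x₁ − z₁·x₂)/(z₂ − z₁) = (1.555·0.152 − (-0.5244)·0.353)/2.079 = 0.20.
Then σ = (x₂ − x₁)/(z₂ − z₁) = (0.353 − 0.152)/2.079 = 0.10.

μ = 0.20, σ = 0.10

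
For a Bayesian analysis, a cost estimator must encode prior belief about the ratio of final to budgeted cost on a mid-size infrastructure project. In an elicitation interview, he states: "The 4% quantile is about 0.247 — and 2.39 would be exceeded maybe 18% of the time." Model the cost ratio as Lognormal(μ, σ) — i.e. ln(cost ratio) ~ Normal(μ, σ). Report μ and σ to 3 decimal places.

μ ≈ 0.092, σ ≈ 0.851

If T ~ Lognormal(μ,σ) then ln T ~ Normal(μ,σ), so the p-quantile of ln T is μ + z_p·σ.
ln(0.247) = -1.398 and ln(2.39) = 0.8713; z_{0.04} = -1.751, z_{0.82} = 0.9154.
σ = (0.8713 − -1.398)/(0.9154 − (-1.751)) = 0.851.
μ = -1.398 − (-1.751)·0.851 = 0.092.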